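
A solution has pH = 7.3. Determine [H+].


[H+] = 10^(-pH)
[H+] = 10^(-7.3)
[H+] = 5.012e-08 M

5.012e-08 M


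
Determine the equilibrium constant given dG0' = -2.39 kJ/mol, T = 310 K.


Keq = exp(-dG0 * 1000 / (R * T))
Keq = exp(-(-2.39) * 1000 / (8.314 * 310))
Keq = 2.5277

2.5277


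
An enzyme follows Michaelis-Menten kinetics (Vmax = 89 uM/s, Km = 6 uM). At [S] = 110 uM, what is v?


v = Vmax * [S] / (Km + [S])
v = 89 * 110 / (6 + 110)
v = 84.3966 uM/s

84.3966 uM/s


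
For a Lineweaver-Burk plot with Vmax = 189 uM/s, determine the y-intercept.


y-intercept = 1/Vmax
= 1/189
= 0.0053 s/uM

0.0053 s/uM


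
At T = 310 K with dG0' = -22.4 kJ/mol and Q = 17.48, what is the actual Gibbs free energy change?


dG = dG0' + RT * ln(Q) / 1000
dG = -22.4 + 8.314 * 310 * ln(17.48) / 1000
dG = -15.0261 kJ/mol

-15.0261 kJ/mol


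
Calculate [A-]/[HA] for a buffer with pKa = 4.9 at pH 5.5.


[A-]/[HA] = 10^(pH - pKa)
= 10^(5.5 - 4.9)
= 3.9811

3.9811


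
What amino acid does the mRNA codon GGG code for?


Standard genetic code lookup.
Codon GGG -> Gly

Gly


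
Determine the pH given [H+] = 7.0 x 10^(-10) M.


pH = -log10([H+])
pH = -log10(7.0 x 10^(-10))
pH = 9.1549

9.1549


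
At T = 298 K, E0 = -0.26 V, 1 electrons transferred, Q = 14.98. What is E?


E = E0 - (RT/nF) * ln(Q)
E = -0.26 - (8.314 * 298 / (1 * 96485)) * ln(14.98)
E = -0.3295 V

-0.3295 V


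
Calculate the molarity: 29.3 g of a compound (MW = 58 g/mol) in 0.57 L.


C = (mass / MW) / volume
C = (29.3 / 58) / 0.57
C = 0.8863 M

0.8863 M


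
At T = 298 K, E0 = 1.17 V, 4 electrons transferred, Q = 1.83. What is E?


E = E0 - (RT/nF) * ln(Q)
E = 1.17 - (8.314 * 298 / (4 * 96485)) * ln(1.83)
E = 1.1661 V

1.1661 V


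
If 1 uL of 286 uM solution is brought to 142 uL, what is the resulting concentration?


C2 = C1 * V1 / V2
C2 = 286 * 1 / 142
C2 = 2.0141 uM

2.0141 uM


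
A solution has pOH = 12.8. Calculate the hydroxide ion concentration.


[OH-] = 10^(-pOH)
[OH-] = 10^(-12.8)
[OH-] = 1.585e-13 M

1.585e-13 M


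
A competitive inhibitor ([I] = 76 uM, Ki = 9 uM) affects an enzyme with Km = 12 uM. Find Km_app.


Km_app = Km * (1 + [I]/Ki)
Km_app = 12 * (1 + 76/9)
Km_app = 113.3333 uM

113.3333 uM


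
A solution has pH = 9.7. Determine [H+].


[H+] = 10^(-pH)
[H+] = 10^(-9.7)
[H+] = 1.995e-10 M

1.995e-10 M


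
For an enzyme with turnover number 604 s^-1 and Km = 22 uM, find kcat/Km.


Catalytic efficiency = kcat / Km
= 604 / 22
= 27.4545 uM^-1*s^-1

27.4545 uM^-1*s^-1


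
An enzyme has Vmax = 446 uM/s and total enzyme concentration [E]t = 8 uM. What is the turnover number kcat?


kcat = Vmax / [E]t
kcat = 446 / 8
kcat = 55.75 s^-1

55.75 s^-1


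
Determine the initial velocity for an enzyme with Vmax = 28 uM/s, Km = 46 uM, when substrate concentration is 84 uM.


v = Vmax * [S] / (Km + [S])
v = 28 * 84 / (46 + 84)
v = 18.0923 uM/s

18.0923 uM/s


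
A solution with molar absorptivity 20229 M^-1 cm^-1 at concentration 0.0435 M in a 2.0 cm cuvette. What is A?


A = epsilon * c * l
A = 20229 * 0.0435 * 2.0
A = 1759.923

1759.923


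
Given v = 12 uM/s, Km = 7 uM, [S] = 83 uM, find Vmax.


Vmax = v * (Km + [S]) / [S]
Vmax = 12 * (7 + 83) / 83
Vmax = 13.012 uM/s

13.012 uM/s


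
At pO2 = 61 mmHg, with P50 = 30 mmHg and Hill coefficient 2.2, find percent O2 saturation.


Y = pO2^n / (P50^n + pO2^n)
Y = 61^2.2 / (30^2.2 + 61^2.2)
Y = 82.65%

82.65%


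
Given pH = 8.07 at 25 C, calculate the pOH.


pOH = 14 - pH
pOH = 14 - 8.07
pOH = 5.93

5.93


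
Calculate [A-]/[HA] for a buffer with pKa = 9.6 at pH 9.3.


[A-]/[HA] = 10^(pH - pKa)
= 10^(9.3 - 9.6)
= 0.5012

0.5012


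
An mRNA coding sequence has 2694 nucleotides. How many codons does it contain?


codons = nucleotides / 3
codons = 2694 / 3 = 898

898


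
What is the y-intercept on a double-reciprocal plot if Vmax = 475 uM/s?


y-intercept = 1/Vmax
= 1/475
= 0.0021 s/uM

0.0021 s/uM


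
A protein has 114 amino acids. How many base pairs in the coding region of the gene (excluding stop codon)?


Each amino acid = 1 codon = 3 bp
bp = 114 * 3 = 342 bp

342 bp


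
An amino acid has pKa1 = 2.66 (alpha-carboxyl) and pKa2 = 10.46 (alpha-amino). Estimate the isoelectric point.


pI = (pKa1 + pKa2) / 2
pI = (2.66 + 10.46) / 2
pI = 6.56

6.56


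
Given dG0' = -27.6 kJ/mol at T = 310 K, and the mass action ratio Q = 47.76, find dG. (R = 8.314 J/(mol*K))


dG = dG0' + RT * ln(Q) / 1000
dG = -27.6 + 8.314 * 310 * ln(47.76) / 1000
dG = -17.6355 kJ/mol

-17.6355 kJ/mol


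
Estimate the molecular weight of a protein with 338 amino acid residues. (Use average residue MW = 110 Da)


MW = n_residues * 110 Da
MW = 338 * 110
MW = 37180 Da

37180 Da


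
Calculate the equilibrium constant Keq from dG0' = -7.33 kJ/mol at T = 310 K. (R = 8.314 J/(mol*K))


Keq = exp(-dG0 * 1000 / (R * T))
Keq = exp(-(-7.33) * 1000 / (8.314 * 310))
Keq = 17.1847

17.1847


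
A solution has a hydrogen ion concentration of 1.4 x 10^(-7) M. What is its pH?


pH = -log10([H+])
pH = -log10(1.4 x 10^(-7))
pH = 6.8539

6.8539


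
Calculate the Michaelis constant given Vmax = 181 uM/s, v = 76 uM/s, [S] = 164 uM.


Km = [S] * (Vmax - v) / v
Km = 164 * (181 - 76) / 76
Km = 226.5789 uM

226.5789 uM


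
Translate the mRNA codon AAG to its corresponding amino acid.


Standard genetic code lookup.
Codon AAG -> Lys

Lys


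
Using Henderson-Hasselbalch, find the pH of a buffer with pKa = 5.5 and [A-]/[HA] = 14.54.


pH = pKa + log10([A-]/[HA])
pH = 5.5 + log10(14.54)
pH = 6.6626

6.6626


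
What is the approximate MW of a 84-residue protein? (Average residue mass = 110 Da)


MW = n_residues * 110 Da
MW = 84 * 110
MW = 9240 Da

9240 Da


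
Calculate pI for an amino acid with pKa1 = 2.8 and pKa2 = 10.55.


pI = (pKa1 + pKa2) / 2
pI = (2.8 + 10.55) / 2
pI = 6.675

6.675


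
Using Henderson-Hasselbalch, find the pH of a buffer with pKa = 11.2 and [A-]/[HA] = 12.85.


pH = pKa + log10([A-]/[HA])
pH = 11.2 + log10(12.85)
pH = 12.3089

12.3089


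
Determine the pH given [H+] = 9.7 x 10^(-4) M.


pH = -log10([H+])
pH = -log10(9.7 x 10^(-4))
pH = 3.0132

3.0132


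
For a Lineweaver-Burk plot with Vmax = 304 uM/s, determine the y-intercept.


y-intercept = 1/Vmax
= 1/304
= 0.0033 s/uM

0.0033 s/uM


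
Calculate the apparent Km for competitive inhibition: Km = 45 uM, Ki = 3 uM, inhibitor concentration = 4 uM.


Km_app = Km * (1 + [I]/Ki)
Km_app = 45 * (1 + 4/3)
Km_app = 105.0 uM

105.0 uM


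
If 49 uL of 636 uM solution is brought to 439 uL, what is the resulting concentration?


C2 = C1 * V1 / V2
C2 = 636 * 49 / 439
C2 = 70.9886 uM

70.9886 uM


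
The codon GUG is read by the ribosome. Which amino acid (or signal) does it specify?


Standard genetic code lookup.
Codon GUG -> Val

Val


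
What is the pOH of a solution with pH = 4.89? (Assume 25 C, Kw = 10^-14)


pOH = 14 - pH
pOH = 14 - 4.89
pOH = 9.11

9.11


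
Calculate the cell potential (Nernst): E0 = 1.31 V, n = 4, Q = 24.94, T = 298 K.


E = E0 - (RT/nF) * ln(Q)
E = 1.31 - (8.314 * 298 / (4 * 96485)) * ln(24.94)
E = 1.2894 V

1.2894 V


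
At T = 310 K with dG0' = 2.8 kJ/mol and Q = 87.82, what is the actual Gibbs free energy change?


dG = dG0' + RT * ln(Q) / 1000
dG = 2.8 + 8.314 * 310 * ln(87.82) / 1000
dG = 14.3343 kJ/mol

14.3343 kJ/mol


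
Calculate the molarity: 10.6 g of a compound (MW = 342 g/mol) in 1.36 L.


C = (mass / MW) / volume
C = (10.6 / 342) / 1.36
C = 0.0228 M

0.0228 M


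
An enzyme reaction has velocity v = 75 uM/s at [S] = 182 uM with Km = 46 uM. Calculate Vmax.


Vmax = v * (Km + [S]) / [S]
Vmax = 75 * (46 + 182) / 182
Vmax = 93.956 uM/s

93.956 uM/s


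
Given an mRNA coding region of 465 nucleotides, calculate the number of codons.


codons = nucleotides / 3
codons = 465 / 3 = 155

155


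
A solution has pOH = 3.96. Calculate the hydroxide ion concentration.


[OH-] = 10^(-pOH)
[OH-] = 10^(-3.96)
[OH-] = 1.096e-04 M

1.096e-04 M


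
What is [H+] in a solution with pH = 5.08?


[H+] = 10^(-pH)
[H+] = 10^(-5.08)
[H+] = 8.318e-06 M

8.318e-06 M


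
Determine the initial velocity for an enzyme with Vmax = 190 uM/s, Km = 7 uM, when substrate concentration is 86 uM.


v = Vmax * [S] / (Km + [S])
v = 190 * 86 / (7 + 86)
v = 175.6989 uM/s

175.6989 uM/s


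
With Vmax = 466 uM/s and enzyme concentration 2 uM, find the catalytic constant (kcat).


kcat = Vmax / [E]t
kcat = 466 / 2
kcat = 233.0 s^-1

233.0 s^-1


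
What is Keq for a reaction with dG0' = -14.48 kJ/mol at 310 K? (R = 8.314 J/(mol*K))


Keq = exp(-dG0 * 1000 / (R * T))
Keq = exp(-(-14.48) * 1000 / (8.314 * 310))
Keq = 275.392

275.392


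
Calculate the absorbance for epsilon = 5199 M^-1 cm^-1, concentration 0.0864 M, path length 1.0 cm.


A = epsilon * c * l
A = 5199 * 0.0864 * 1.0
A = 449.1936

449.1936


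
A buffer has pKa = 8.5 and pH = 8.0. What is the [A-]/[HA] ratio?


[A-]/[HA] = 10^(pH - pKa)
= 10^(8.0 - 8.5)
= 0.3162

0.3162


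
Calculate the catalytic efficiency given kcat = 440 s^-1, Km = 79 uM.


Catalytic efficiency = kcat / Km
= 440 / 79
= 5.5696 uM^-1*s^-1

5.5696 uM^-1*s^-1


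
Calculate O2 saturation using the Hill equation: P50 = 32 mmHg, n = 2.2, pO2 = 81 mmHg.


Y = pO2^n / (P50^n + pO2^n)
Y = 81^2.2 / (32^2.2 + 81^2.2)
Y = 88.53%

88.53%


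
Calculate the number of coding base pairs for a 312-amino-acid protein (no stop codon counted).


Each amino acid = 1 codon = 3 bp
bp = 312 * 3 = 936 bp

936 bp


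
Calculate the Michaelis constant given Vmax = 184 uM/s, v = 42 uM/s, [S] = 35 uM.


Km = [S] * (Vmax - v) / v
Km = 35 * (184 - 42) / 42
Km = 118.3333 uM

118.3333 uM


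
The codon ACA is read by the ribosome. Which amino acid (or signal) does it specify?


Standard genetic code lookup.
Codon ACA -> Thr

Thr


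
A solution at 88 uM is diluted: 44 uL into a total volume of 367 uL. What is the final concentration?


C2 = C1 * V1 / V2
C2 = 88 * 44 / 367
C2 = 10.5504 uM

10.5504 uM


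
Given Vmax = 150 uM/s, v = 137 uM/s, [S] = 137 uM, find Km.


Km = [S] * (Vmax - v) / v
Km = 137 * (150 - 137) / 137
Km = 13.0 uM

13.0 uM


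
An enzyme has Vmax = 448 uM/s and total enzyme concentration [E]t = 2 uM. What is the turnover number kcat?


kcat = Vmax / [E]t
kcat = 448 / 2
kcat = 224.0 s^-1

224.0 s^-1


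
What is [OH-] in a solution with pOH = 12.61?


[OH-] = 10^(-pOH)
[OH-] = 10^(-12.61)
[OH-] = 2.455e-13 M

2.455e-13 M


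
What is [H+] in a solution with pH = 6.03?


[H+] = 10^(-pH)
[H+] = 10^(-6.03)
[H+] = 9.333e-07 M

9.333e-07 M


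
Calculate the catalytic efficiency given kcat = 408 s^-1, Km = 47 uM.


Catalytic efficiency = kcat / Km
= 408 / 47
= 8.6809 uM^-1*s^-1

8.6809 uM^-1*s^-1


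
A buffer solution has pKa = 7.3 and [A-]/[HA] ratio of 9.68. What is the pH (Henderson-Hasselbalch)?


pH = pKa + log10([A-]/[HA])
pH = 7.3 + log10(9.68)
pH = 8.2859

8.2859


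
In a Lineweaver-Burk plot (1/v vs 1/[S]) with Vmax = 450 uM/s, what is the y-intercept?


y-intercept = 1/Vmax
= 1/450
= 0.0022 s/uM

0.0022 s/uM


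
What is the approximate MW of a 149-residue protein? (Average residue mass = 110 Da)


MW = n_residues * 110 Da
MW = 149 * 110
MW = 16390 Da

16390 Da


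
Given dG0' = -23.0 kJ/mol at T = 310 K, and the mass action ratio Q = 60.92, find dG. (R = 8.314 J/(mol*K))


dG = dG0' + RT * ln(Q) / 1000
dG = -23.0 + 8.314 * 310 * ln(60.92) / 1000
dG = -12.4083 kJ/mol

-12.4083 kJ/mol


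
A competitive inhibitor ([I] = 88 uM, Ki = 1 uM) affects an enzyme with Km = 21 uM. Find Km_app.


Km_app = Km * (1 + [I]/Ki)
Km_app = 21 * (1 + 88/1)
Km_app = 1869.0 uM

1869.0 uM


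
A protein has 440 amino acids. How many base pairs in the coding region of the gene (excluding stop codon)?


Each amino acid = 1 codon = 3 bp
bp = 440 * 3 = 1320 bp

1320 bp


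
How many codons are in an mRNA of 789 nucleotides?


codons = nucleotides / 3
codons = 789 / 3 = 263

263


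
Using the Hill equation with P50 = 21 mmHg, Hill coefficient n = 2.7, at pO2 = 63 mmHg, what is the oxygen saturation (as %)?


Y = pO2^n / (P50^n + pO2^n)
Y = 63^2.7 / (21^2.7 + 63^2.7)
Y = 95.1%

95.1%


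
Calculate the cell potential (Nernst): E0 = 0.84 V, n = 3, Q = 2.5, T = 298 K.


E = E0 - (RT/nF) * ln(Q)
E = 0.84 - (8.314 * 298 / (3 * 96485)) * ln(2.5)
E = 0.8322 V

0.8322 V


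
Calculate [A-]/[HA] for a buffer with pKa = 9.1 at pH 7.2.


[A-]/[HA] = 10^(pH - pKa)
= 10^(7.2 - 9.1)
= 0.0126

0.0126


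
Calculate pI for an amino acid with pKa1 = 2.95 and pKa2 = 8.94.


pI = (pKa1 + pKa2) / 2
pI = (2.95 + 8.94) / 2
pI = 5.945

5.945


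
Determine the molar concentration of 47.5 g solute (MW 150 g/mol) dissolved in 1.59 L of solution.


C = (mass / MW) / volume
C = (47.5 / 150) / 1.59
C = 0.1992 M

0.1992 M


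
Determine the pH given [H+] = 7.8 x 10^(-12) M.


pH = -log10([H+])
pH = -log10(7.8 x 10^(-12))
pH = 11.1079

11.1079


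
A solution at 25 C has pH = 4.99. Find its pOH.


pOH = 14 - pH
pOH = 14 - 4.99
pOH = 9.01

9.01


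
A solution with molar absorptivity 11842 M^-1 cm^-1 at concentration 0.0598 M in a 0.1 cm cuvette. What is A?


A = epsilon * c * l
A = 11842 * 0.0598 * 0.1
A = 70.8152

70.8152


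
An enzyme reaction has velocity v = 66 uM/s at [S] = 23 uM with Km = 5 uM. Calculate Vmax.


Vmax = v * (Km + [S]) / [S]
Vmax = 66 * (5 + 23) / 23
Vmax = 80.3478 uM/s

80.3478 uM/s


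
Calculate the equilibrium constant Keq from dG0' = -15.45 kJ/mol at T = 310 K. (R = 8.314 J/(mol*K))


Keq = exp(-dG0 * 1000 / (R * T))
Keq = exp(-(-15.45) * 1000 / (8.314 * 310))
Keq = 401.2371

401.2371


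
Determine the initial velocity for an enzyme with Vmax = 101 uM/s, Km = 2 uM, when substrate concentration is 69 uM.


v = Vmax * [S] / (Km + [S])
v = 101 * 69 / (2 + 69)
v = 98.1549 uM/s

98.1549 uM/s


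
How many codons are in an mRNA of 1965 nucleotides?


codons = nucleotides / 3
codons = 1965 / 3 = 655

655


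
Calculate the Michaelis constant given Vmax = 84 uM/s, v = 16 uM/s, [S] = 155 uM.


Km = [S] * (Vmax - v) / v
Km = 155 * (84 - 16) / 16
Km = 658.75 uM

658.75 uM


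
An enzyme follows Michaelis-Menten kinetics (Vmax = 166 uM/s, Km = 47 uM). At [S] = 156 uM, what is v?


v = Vmax * [S] / (Km + [S])
v = 166 * 156 / (47 + 156)
v = 127.5665 uM/s

127.5665 uM/s


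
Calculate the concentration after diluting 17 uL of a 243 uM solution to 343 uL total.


C2 = C1 * V1 / V2
C2 = 243 * 17 / 343
C2 = 12.0437 uM

12.0437 uM


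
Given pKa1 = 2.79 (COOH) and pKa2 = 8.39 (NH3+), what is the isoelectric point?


pI = (pKa1 + pKa2) / 2
pI = (2.79 + 8.39) / 2
pI = 5.59

5.59


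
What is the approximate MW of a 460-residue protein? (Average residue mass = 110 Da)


MW = n_residues * 110 Da
MW = 460 * 110
MW = 50600 Da

50600 Da


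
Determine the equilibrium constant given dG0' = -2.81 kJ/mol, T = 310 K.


Keq = exp(-dG0 * 1000 / (R * T))
Keq = exp(-(-2.81) * 1000 / (8.314 * 310))
Keq = 2.9751

2.9751


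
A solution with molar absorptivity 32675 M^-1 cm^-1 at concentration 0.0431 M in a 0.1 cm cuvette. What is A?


A = epsilon * c * l
A = 32675 * 0.0431 * 0.1
A = 140.8293

140.8293


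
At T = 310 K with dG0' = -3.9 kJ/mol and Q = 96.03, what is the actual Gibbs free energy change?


dG = dG0' + RT * ln(Q) / 1000
dG = -3.9 + 8.314 * 310 * ln(96.03) / 1000
dG = 7.8647 kJ/mol

7.8647 kJ/mol


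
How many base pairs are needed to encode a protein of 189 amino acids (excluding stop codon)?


Each amino acid = 1 codon = 3 bp
bp = 189 * 3 = 567 bp

567 bp


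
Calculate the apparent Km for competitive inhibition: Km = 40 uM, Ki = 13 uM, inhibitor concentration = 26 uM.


Km_app = Km * (1 + [I]/Ki)
Km_app = 40 * (1 + 26/13)
Km_app = 120.0 uM

120.0 uM


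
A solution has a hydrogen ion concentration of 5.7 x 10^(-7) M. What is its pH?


pH = -log10([H+])
pH = -log10(5.7 x 10^(-7))
pH = 6.2441

6.2441


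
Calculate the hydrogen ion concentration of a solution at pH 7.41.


[H+] = 10^(-pH)
[H+] = 10^(-7.41)
[H+] = 3.890e-08 M

3.890e-08 M


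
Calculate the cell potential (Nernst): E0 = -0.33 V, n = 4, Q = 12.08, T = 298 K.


E = E0 - (RT/nF) * ln(Q)
E = -0.33 - (8.314 * 298 / (4 * 96485)) * ln(12.08)
E = -0.346 V

-0.346 V


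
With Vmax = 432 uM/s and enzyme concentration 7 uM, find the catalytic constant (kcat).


kcat = Vmax / [E]t
kcat = 432 / 7
kcat = 61.7143 s^-1

61.7143 s^-1


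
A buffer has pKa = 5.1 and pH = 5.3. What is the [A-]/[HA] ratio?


[A-]/[HA] = 10^(pH - pKa)
= 10^(5.3 - 5.1)
= 1.5849

1.5849


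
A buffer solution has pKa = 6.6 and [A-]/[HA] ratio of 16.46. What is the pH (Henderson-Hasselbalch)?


pH = pKa + log10([A-]/[HA])
pH = 6.6 + log10(16.46)
pH = 7.8164

7.8164


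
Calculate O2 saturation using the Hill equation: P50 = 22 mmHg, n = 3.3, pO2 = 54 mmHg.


Y = pO2^n / (P50^n + pO2^n)
Y = 54^3.3 / (22^3.3 + 54^3.3)
Y = 95.09%

95.09%


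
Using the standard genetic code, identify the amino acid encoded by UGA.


Standard genetic code lookup.
Codon UGA -> Stop

Stop


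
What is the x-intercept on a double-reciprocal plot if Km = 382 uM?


x-intercept = -1/Km
= -1/382
= -0.0026 1/uM

-0.0026 1/uM


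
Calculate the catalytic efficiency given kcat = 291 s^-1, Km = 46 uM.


Catalytic efficiency = kcat / Km
= 291 / 46
= 6.3261 uM^-1*s^-1

6.3261 uM^-1*s^-1


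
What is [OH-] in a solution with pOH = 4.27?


[OH-] = 10^(-pOH)
[OH-] = 10^(-4.27)
[OH-] = 5.370e-05 M

5.370e-05 M


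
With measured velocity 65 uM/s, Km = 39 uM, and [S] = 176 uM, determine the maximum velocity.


Vmax = v * (Km + [S]) / [S]
Vmax = 65 * (39 + 176) / 176
Vmax = 79.4034 uM/s

79.4034 uM/s


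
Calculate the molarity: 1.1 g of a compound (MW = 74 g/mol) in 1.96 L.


C = (mass / MW) / volume
C = (1.1 / 74) / 1.96
C = 0.0076 M

0.0076 M


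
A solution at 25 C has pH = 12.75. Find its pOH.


pOH = 14 - pH
pOH = 14 - 12.75
pOH = 1.25

1.25


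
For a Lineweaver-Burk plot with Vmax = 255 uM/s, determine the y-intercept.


y-intercept = 1/Vmax
= 1/255
= 0.0039 s/uM

0.0039 s/uM


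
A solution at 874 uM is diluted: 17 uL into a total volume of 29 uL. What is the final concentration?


C2 = C1 * V1 / V2
C2 = 874 * 17 / 29
C2 = 512.3448 uM

512.3448 uM


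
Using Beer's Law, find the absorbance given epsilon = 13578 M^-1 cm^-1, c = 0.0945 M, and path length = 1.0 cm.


A = epsilon * c * l
A = 13578 * 0.0945 * 1.0
A = 1283.121

1283.121


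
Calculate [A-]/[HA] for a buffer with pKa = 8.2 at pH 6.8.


[A-]/[HA] = 10^(pH - pKa)
= 10^(6.8 - 8.2)
= 0.0398

0.0398


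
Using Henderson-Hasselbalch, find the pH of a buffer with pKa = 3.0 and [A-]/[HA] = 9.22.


pH = pKa + log10([A-]/[HA])
pH = 3.0 + log10(9.22)
pH = 3.9647

3.9647


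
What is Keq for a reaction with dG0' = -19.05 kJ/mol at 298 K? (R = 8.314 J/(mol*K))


Keq = exp(-dG0 * 1000 / (R * T))
Keq = exp(-(-19.05) * 1000 / (8.314 * 298))
Keq = 2184.1442

2184.1442


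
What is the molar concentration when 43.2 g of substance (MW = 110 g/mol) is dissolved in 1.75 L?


C = (mass / MW) / volume
C = (43.2 / 110) / 1.75
C = 0.2244 M

0.2244 M


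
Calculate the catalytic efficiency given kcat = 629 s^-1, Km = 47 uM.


Catalytic efficiency = kcat / Km
= 629 / 47
= 13.383 uM^-1*s^-1

13.383 uM^-1*s^-1


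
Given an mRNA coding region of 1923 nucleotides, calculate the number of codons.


codons = nucleotides / 3
codons = 1923 / 3 = 641

641


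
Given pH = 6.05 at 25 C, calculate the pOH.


pOH = 14 - pH
pOH = 14 - 6.05
pOH = 7.95

7.95


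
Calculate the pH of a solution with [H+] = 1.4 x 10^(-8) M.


pH = -log10([H+])
pH = -log10(1.4 x 10^(-8))
pH = 7.8539

7.8539


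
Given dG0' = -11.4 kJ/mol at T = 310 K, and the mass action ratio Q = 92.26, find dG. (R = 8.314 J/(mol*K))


dG = dG0' + RT * ln(Q) / 1000
dG = -11.4 + 8.314 * 310 * ln(92.26) / 1000
dG = 0.2615 kJ/mol

0.2615 kJ/mol


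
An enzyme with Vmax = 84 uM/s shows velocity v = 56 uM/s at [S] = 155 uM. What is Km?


Km = [S] * (Vmax - v) / v
Km = 155 * (84 - 56) / 56
Km = 77.5 uM

77.5 uM


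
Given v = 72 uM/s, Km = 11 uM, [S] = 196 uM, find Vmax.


Vmax = v * (Km + [S]) / [S]
Vmax = 72 * (11 + 196) / 196
Vmax = 76.0408 uM/s

76.0408 uM/s


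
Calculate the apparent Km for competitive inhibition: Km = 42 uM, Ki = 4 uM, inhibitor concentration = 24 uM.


Km_app = Km * (1 + [I]/Ki)
Km_app = 42 * (1 + 24/4)
Km_app = 294.0 uM

294.0 uM


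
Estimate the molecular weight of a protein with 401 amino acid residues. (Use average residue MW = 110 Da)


MW = n_residues * 110 Da
MW = 401 * 110
MW = 44110 Da

44110 Da


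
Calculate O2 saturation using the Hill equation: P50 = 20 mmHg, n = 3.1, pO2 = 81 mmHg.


Y = pO2^n / (P50^n + pO2^n)
Y = 81^3.1 / (20^3.1 + 81^3.1)
Y = 98.71%

98.71%


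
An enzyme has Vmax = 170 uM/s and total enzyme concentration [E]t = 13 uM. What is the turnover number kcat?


kcat = Vmax / [E]t
kcat = 170 / 13
kcat = 13.0769 s^-1

13.0769 s^-1


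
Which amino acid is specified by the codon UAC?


Standard genetic code lookup.
Codon UAC -> Tyr

Tyr


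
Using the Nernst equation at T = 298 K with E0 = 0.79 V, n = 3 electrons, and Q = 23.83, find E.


E = E0 - (RT/nF) * ln(Q)
E = 0.79 - (8.314 * 298 / (3 * 96485)) * ln(23.83)
E = 0.7629 V

0.7629 V


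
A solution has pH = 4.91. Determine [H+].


[H+] = 10^(-pH)
[H+] = 10^(-4.91)
[H+] = 1.230e-05 M

1.230e-05 M


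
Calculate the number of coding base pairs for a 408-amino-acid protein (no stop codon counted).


Each amino acid = 1 codon = 3 bp
bp = 408 * 3 = 1224 bp

1224 bp


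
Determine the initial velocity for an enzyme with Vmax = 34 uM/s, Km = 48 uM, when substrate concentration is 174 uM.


v = Vmax * [S] / (Km + [S])
v = 34 * 174 / (48 + 174)
v = 26.6486 uM/s

26.6486 uM/s


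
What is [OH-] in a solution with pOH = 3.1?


[OH-] = 10^(-pOH)
[OH-] = 10^(-3.1)
[OH-] = 7.943e-04 M

7.943e-04 M


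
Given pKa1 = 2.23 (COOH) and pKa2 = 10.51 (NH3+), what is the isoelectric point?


pI = (pKa1 + pKa2) / 2
pI = (2.23 + 10.51) / 2
pI = 6.37

6.37


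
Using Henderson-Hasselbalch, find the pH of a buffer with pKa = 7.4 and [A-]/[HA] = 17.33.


pH = pKa + log10([A-]/[HA])
pH = 7.4 + log10(17.33)
pH = 8.6388

8.6388


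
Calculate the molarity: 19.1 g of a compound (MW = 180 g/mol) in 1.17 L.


C = (mass / MW) / volume
C = (19.1 / 180) / 1.17
C = 0.0907 M

0.0907 M


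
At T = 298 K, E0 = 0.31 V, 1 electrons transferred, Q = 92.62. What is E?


E = E0 - (RT/nF) * ln(Q)
E = 0.31 - (8.314 * 298 / (1 * 96485)) * ln(92.62)
E = 0.1937 V

0.1937 V


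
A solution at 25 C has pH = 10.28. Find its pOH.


pOH = 14 - pH
pOH = 14 - 10.28
pOH = 3.72

3.72


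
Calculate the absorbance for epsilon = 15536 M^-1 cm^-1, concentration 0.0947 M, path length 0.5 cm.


A = epsilon * c * l
A = 15536 * 0.0947 * 0.5
A = 735.6296

735.6296


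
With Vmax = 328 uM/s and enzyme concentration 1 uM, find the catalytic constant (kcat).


kcat = Vmax / [E]t
kcat = 328 / 1
kcat = 328.0 s^-1

328.0 s^-1


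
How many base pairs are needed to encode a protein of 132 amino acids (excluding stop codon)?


Each amino acid = 1 codon = 3 bp
bp = 132 * 3 = 396 bp

396 bp


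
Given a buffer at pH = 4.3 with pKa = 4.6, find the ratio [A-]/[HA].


[A-]/[HA] = 10^(pH - pKa)
= 10^(4.3 - 4.6)
= 0.5012

0.5012


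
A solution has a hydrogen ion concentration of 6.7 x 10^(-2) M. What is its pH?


pH = -log10([H+])
pH = -log10(6.7 x 10^(-2))
pH = 1.1739

1.1739


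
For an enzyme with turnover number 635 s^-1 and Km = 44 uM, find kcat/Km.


Catalytic efficiency = kcat / Km
= 635 / 44
= 14.4318 uM^-1*s^-1

14.4318 uM^-1*s^-1


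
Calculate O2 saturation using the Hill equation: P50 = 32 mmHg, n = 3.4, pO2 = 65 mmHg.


Y = pO2^n / (P50^n + pO2^n)
Y = 65^3.4 / (32^3.4 + 65^3.4)
Y = 91.75%

91.75%


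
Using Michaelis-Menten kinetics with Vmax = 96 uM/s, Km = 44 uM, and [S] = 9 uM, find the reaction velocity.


v = Vmax * [S] / (Km + [S])
v = 96 * 9 / (44 + 9)
v = 16.3019 uM/s

16.3019 uM/s


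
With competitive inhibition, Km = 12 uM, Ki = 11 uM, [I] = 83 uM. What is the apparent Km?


Km_app = Km * (1 + [I]/Ki)
Km_app = 12 * (1 + 83/11)
Km_app = 102.5455 uM

102.5455 uM


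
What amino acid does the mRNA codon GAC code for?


Standard genetic code lookup.
Codon GAC -> Asp

Asp


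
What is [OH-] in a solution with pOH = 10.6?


[OH-] = 10^(-pOH)
[OH-] = 10^(-10.6)
[OH-] = 2.512e-11 M

2.512e-11 M


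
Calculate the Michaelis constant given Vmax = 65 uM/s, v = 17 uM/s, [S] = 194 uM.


Km = [S] * (Vmax - v) / v
Km = 194 * (65 - 17) / 17
Km = 547.7647 uM

547.7647 uM


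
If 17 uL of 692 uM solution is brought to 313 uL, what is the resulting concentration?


C2 = C1 * V1 / V2
C2 = 692 * 17 / 313
C2 = 37.5847 uM

37.5847 uM


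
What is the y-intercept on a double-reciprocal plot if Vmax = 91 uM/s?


y-intercept = 1/Vmax
= 1/91
= 0.011 s/uM

0.011 s/uM


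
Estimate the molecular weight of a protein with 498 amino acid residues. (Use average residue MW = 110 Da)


MW = n_residues * 110 Da
MW = 498 * 110
MW = 54780 Da

54780 Da


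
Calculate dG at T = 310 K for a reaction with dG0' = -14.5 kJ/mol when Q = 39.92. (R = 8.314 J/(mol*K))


dG = dG0' + RT * ln(Q) / 1000
dG = -14.5 + 8.314 * 310 * ln(39.92) / 1000
dG = -4.9977 kJ/mol

-4.9977 kJ/mol


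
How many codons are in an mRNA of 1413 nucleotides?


codons = nucleotides / 3
codons = 1413 / 3 = 471

471


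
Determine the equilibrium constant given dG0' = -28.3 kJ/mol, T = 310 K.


Keq = exp(-dG0 * 1000 / (R * T))
Keq = exp(-(-28.3) * 1000 / (8.314 * 310))
Keq = 58706.9288

58706.9288


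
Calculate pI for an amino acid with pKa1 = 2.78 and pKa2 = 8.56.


pI = (pKa1 + pKa2) / 2
pI = (2.78 + 8.56) / 2
pI = 5.67

5.67


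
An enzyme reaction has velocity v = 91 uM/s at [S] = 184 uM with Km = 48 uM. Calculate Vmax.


Vmax = v * (Km + [S]) / [S]
Vmax = 91 * (48 + 184) / 184
Vmax = 114.7391 uM/s

114.7391 uM/s


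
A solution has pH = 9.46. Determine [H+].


[H+] = 10^(-pH)
[H+] = 10^(-9.46)
[H+] = 3.467e-10 M

3.467e-10 M


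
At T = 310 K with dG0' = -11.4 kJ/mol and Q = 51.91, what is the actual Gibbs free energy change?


dG = dG0' + RT * ln(Q) / 1000
dG = -11.4 + 8.314 * 310 * ln(51.91) / 1000
dG = -1.2208 kJ/mol

-1.2208 kJ/mol


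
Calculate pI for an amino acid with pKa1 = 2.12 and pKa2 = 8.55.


pI = (pKa1 + pKa2) / 2
pI = (2.12 + 8.55) / 2
pI = 5.335

5.335


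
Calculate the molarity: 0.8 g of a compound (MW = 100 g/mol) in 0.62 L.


C = (mass / MW) / volume
C = (0.8 / 100) / 0.62
C = 0.0129 M

0.0129 M


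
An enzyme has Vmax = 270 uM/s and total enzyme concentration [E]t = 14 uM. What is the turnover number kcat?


kcat = Vmax / [E]t
kcat = 270 / 14
kcat = 19.2857 s^-1

19.2857 s^-1


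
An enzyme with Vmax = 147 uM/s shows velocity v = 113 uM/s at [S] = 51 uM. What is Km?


Km = [S] * (Vmax - v) / v
Km = 51 * (147 - 113) / 113
Km = 15.3451 uM

15.3451 uM


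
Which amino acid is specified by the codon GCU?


Standard genetic code lookup.
Codon GCU -> Ala

Ala


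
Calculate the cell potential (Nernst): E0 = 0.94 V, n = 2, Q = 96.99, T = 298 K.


E = E0 - (RT/nF) * ln(Q)
E = 0.94 - (8.314 * 298 / (2 * 96485)) * ln(96.99)
E = 0.8813 V

0.8813 V


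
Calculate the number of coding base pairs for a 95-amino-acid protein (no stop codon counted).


Each amino acid = 1 codon = 3 bp
bp = 95 * 3 = 285 bp

285 bp


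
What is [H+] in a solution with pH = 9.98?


[H+] = 10^(-pH)
[H+] = 10^(-9.98)
[H+] = 1.047e-10 M

1.047e-10 M


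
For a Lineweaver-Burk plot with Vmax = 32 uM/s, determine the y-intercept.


y-intercept = 1/Vmax
= 1/32
= 0.0312 s/uM

0.0312 s/uM


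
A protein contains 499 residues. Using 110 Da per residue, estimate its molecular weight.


MW = n_residues * 110 Da
MW = 499 * 110
MW = 54890 Da

54890 Da


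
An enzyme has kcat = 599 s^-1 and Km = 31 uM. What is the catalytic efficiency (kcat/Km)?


Catalytic efficiency = kcat / Km
= 599 / 31
= 19.3226 uM^-1*s^-1

19.3226 uM^-1*s^-1


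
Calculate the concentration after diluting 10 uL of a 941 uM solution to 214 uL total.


C2 = C1 * V1 / V2
C2 = 941 * 10 / 214
C2 = 43.972 uM

43.972 uM


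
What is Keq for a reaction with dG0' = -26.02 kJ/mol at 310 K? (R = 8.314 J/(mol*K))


Keq = exp(-dG0 * 1000 / (R * T))
Keq = exp(-(-26.02) * 1000 / (8.314 * 310))
Keq = 24238.0755

24238.0755


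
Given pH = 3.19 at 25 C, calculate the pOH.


pOH = 14 - pH
pOH = 14 - 3.19
pOH = 10.81

10.81


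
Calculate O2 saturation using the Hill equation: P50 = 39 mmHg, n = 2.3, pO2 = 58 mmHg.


Y = pO2^n / (P50^n + pO2^n)
Y = 58^2.3 / (39^2.3 + 58^2.3)
Y = 71.36%

71.36%


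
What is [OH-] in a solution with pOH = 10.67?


[OH-] = 10^(-pOH)
[OH-] = 10^(-10.67)
[OH-] = 2.138e-11 M

2.138e-11 M


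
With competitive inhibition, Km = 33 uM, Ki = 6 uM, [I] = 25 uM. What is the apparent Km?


Km_app = Km * (1 + [I]/Ki)
Km_app = 33 * (1 + 25/6)
Km_app = 170.5 uM

170.5 uM


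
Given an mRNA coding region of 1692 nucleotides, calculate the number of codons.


codons = nucleotides / 3
codons = 1692 / 3 = 564

564


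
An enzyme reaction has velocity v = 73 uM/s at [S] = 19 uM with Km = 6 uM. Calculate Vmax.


Vmax = v * (Km + [S]) / [S]
Vmax = 73 * (6 + 19) / 19
Vmax = 96.0526 uM/s

96.0526 uM/s


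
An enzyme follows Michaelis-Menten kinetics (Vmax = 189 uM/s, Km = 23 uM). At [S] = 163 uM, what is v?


v = Vmax * [S] / (Km + [S])
v = 189 * 163 / (23 + 163)
v = 165.629 uM/s

165.629 uM/s


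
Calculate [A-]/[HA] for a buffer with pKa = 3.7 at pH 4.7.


[A-]/[HA] = 10^(pH - pKa)
= 10^(4.7 - 3.7)
= 10.0

10.0


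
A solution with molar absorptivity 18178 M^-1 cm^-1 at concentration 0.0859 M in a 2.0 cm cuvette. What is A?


A = epsilon * c * l
A = 18178 * 0.0859 * 2.0
A = 3122.9804

3122.9804


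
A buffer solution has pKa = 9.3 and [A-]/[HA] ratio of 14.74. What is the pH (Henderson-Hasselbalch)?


pH = pKa + log10([A-]/[HA])
pH = 9.3 + log10(14.74)
pH = 10.4685

10.4685


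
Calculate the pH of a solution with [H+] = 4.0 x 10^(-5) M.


pH = -log10([H+])
pH = -log10(4.0 x 10^(-5))
pH = 4.3979

4.3979


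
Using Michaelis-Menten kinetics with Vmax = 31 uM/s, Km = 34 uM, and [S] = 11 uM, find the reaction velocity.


v = Vmax * [S] / (Km + [S])
v = 31 * 11 / (34 + 11)
v = 7.5778 uM/s

7.5778 uM/s


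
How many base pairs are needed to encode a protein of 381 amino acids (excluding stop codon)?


Each amino acid = 1 codon = 3 bp
bp = 381 * 3 = 1143 bp

1143 bp


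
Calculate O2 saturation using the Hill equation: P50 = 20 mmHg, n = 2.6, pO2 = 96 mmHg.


Y = pO2^n / (P50^n + pO2^n)
Y = 96^2.6 / (20^2.6 + 96^2.6)
Y = 98.33%

98.33%


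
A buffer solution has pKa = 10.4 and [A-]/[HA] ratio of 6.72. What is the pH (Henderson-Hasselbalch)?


pH = pKa + log10([A-]/[HA])
pH = 10.4 + log10(6.72)
pH = 11.2274

11.2274


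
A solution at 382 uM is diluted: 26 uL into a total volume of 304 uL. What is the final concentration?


C2 = C1 * V1 / V2
C2 = 382 * 26 / 304
C2 = 32.6711 uM

32.6711 uM


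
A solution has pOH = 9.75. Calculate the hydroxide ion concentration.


[OH-] = 10^(-pOH)
[OH-] = 10^(-9.75)
[OH-] = 1.778e-10 M

1.778e-10 M


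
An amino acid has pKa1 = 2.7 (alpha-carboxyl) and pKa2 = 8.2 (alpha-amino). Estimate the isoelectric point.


pI = (pKa1 + pKa2) / 2
pI = (2.7 + 8.2) / 2
pI = 5.45

5.45


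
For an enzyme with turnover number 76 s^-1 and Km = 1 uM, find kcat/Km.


Catalytic efficiency = kcat / Km
= 76 / 1
= 76.0 uM^-1*s^-1

76.0 uM^-1*s^-1


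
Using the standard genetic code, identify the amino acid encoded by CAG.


Standard genetic code lookup.
Codon CAG -> Gln

Gln


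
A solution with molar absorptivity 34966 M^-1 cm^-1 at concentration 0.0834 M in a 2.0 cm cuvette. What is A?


A = epsilon * c * l
A = 34966 * 0.0834 * 2.0
A = 5832.3288

5832.3288


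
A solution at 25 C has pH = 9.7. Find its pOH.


pOH = 14 - pH
pOH = 14 - 9.7
pOH = 4.3

4.3


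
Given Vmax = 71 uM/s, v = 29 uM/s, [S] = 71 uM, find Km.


Km = [S] * (Vmax - v) / v
Km = 71 * (71 - 29) / 29
Km = 102.8276 uM

102.8276 uM


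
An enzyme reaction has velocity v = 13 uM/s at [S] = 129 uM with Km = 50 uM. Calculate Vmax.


Vmax = v * (Km + [S]) / [S]
Vmax = 13 * (50 + 129) / 129
Vmax = 18.0388 uM/s

18.0388 uM/s


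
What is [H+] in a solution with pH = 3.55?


[H+] = 10^(-pH)
[H+] = 10^(-3.55)
[H+] = 2.818e-04 M

2.818e-04 M


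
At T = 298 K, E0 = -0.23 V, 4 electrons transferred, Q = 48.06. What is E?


E = E0 - (RT/nF) * ln(Q)
E = -0.23 - (8.314 * 298 / (4 * 96485)) * ln(48.06)
E = -0.2549 V

-0.2549 V


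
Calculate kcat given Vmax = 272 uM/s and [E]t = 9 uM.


kcat = Vmax / [E]t
kcat = 272 / 9
kcat = 30.2222 s^-1

30.2222 s^-1


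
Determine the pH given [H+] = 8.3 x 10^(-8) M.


pH = -log10([H+])
pH = -log10(8.3 x 10^(-8))
pH = 7.0809

7.0809


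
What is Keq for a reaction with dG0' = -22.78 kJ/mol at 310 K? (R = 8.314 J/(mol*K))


Keq = exp(-dG0 * 1000 / (R * T))
Keq = exp(-(-22.78) * 1000 / (8.314 * 310))
Keq = 6895.1255

6895.1255


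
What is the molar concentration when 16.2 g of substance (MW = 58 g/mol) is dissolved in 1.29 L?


C = (mass / MW) / volume
C = (16.2 / 58) / 1.29
C = 0.2165 M

0.2165 M


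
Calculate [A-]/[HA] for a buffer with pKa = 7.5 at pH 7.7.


[A-]/[HA] = 10^(pH - pKa)
= 10^(7.7 - 7.5)
= 1.5849

1.5849


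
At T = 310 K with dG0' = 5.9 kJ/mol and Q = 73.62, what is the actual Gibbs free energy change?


dG = dG0' + RT * ln(Q) / 1000
dG = 5.9 + 8.314 * 310 * ln(73.62) / 1000
dG = 16.9798 kJ/mol

16.9798 kJ/mol


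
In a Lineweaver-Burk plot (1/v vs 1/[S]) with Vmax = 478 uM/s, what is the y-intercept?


y-intercept = 1/Vmax
= 1/478
= 0.0021 s/uM

0.0021 s/uM


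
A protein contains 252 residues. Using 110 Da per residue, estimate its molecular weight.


MW = n_residues * 110 Da
MW = 252 * 110
MW = 27720 Da

27720 Da


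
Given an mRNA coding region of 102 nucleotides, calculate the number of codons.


codons = nucleotides / 3
codons = 102 / 3 = 34

34


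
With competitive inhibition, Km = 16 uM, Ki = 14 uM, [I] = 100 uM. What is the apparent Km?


Km_app = Km * (1 + [I]/Ki)
Km_app = 16 * (1 + 100/14)
Km_app = 130.2857 uM

130.2857 uM


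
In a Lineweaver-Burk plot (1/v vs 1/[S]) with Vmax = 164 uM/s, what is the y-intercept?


y-intercept = 1/Vmax
= 1/164
= 0.0061 s/uM

0.0061 s/uM


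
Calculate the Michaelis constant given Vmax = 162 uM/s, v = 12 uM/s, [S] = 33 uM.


Km = [S] * (Vmax - v) / v
Km = 33 * (162 - 12) / 12
Km = 412.5 uM

412.5 uM


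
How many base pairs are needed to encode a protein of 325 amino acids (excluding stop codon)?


Each amino acid = 1 codon = 3 bp
bp = 325 * 3 = 975 bp

975 bp


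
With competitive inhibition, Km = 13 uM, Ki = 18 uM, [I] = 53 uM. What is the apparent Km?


Km_app = Km * (1 + [I]/Ki)
Km_app = 13 * (1 + 53/18)
Km_app = 51.2778 uM

51.2778 uM


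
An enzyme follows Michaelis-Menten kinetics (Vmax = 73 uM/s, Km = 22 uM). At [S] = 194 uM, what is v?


v = Vmax * [S] / (Km + [S])
v = 73 * 194 / (22 + 194)
v = 65.5648 uM/s

65.5648 uM/s


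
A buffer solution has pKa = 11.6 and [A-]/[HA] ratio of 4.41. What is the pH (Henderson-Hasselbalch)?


pH = pKa + log10([A-]/[HA])
pH = 11.6 + log10(4.41)
pH = 12.2444

12.2444


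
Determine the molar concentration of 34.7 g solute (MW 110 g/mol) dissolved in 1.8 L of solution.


C = (mass / MW) / volume
C = (34.7 / 110) / 1.8
C = 0.1753 M

0.1753 M


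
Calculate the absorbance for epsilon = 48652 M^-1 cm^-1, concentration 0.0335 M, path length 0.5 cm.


A = epsilon * c * l
A = 48652 * 0.0335 * 0.5
A = 814.921

814.921


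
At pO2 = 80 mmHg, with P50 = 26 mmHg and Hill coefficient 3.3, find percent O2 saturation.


Y = pO2^n / (P50^n + pO2^n)
Y = 80^3.3 / (26^3.3 + 80^3.3)
Y = 97.61%

97.61%


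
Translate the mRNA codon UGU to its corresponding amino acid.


Standard genetic code lookup.
Codon UGU -> Cys

Cys


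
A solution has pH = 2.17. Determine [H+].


[H+] = 10^(-pH)
[H+] = 10^(-2.17)
[H+] = 0.0068 M

0.0068 M


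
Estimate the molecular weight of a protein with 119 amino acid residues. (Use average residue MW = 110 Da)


MW = n_residues * 110 Da
MW = 119 * 110
MW = 13090 Da

13090 Da


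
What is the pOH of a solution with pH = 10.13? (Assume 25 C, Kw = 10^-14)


pOH = 14 - pH
pOH = 14 - 10.13
pOH = 3.87

3.87


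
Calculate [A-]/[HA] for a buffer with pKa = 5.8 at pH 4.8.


[A-]/[HA] = 10^(pH - pKa)
= 10^(4.8 - 5.8)
= 0.1

0.1


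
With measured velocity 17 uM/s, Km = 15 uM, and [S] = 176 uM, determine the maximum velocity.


Vmax = v * (Km + [S]) / [S]
Vmax = 17 * (15 + 176) / 176
Vmax = 18.4489 uM/s

18.4489 uM/s


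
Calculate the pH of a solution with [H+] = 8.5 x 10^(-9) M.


pH = -log10([H+])
pH = -log10(8.5 x 10^(-9))
pH = 8.0706

8.0706


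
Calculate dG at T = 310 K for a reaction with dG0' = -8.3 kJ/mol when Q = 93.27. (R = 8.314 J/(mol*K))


dG = dG0' + RT * ln(Q) / 1000
dG = -8.3 + 8.314 * 310 * ln(93.27) / 1000
dG = 3.3895 kJ/mol

3.3895 kJ/mol


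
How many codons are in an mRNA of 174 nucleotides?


codons = nucleotides / 3
codons = 174 / 3 = 58

58


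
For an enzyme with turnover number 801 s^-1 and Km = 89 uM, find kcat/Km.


Catalytic efficiency = kcat / Km
= 801 / 89
= 9.0 uM^-1*s^-1

9.0 uM^-1*s^-1


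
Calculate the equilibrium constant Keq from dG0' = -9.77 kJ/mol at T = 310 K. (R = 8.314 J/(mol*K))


Keq = exp(-dG0 * 1000 / (R * T))
Keq = exp(-(-9.77) * 1000 / (8.314 * 310))
Keq = 44.2887

44.2887


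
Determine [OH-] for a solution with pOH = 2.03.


[OH-] = 10^(-pOH)
[OH-] = 10^(-2.03)
[OH-] = 0.0093 M

0.0093 M


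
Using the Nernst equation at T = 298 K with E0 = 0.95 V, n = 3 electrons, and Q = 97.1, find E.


E = E0 - (RT/nF) * ln(Q)
E = 0.95 - (8.314 * 298 / (3 * 96485)) * ln(97.1)
E = 0.9108 V

0.9108 V


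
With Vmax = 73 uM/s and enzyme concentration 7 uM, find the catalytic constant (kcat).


kcat = Vmax / [E]t
kcat = 73 / 7
kcat = 10.4286 s^-1

10.4286 s^-1


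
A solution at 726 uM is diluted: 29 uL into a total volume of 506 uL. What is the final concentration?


C2 = C1 * V1 / V2
C2 = 726 * 29 / 506
C2 = 41.6087 uM

41.6087 uM


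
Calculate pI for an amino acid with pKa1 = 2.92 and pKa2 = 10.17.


pI = (pKa1 + pKa2) / 2
pI = (2.92 + 10.17) / 2
pI = 6.545

6.545


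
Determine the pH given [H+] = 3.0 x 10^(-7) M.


pH = -log10([H+])
pH = -log10(3.0 x 10^(-7))
pH = 6.5229

6.5229


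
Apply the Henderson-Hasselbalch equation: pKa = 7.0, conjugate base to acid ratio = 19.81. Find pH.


pH = pKa + log10([A-]/[HA])
pH = 7.0 + log10(19.81)
pH = 8.2969

8.2969
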